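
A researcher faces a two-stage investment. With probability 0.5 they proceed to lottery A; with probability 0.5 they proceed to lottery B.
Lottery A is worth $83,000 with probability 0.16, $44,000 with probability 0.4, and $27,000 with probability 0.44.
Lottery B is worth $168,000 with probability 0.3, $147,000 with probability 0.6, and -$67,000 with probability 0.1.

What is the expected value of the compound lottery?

EV(A) = 0.16 × 83000 + 0.4 × 44000 + 0.44 × 27000 = 13280 + 17600 + 11880 = 42760
EV(B) = 0.3 × 168000 + 0.6 × 147000 + 0.1 × (-67000) = 50400 + 88200 − 6700 = 131900
Overall = 0.5 × 42760 + 0.5 × 131900 = 21380 + 65950 = 87330

$87,330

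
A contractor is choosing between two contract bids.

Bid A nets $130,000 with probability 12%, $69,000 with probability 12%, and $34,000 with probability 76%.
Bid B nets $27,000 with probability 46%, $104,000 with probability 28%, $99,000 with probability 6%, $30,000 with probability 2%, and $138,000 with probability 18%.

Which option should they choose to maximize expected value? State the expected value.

Bid B ($72,920)

Bid A = 0.12 × 130000 + 0.12 × 69000 + 0.76 × 34000 = 15600 + 8280 + 25840 = 49720
Bid B = 0.46 × 27000 + 0.28 × 104000 + 0.06 × 99000 + 0.02 × 30000 + 0.18 × 138000 = 12420 + 29120 + 5940 + 600 + 24840 = 72920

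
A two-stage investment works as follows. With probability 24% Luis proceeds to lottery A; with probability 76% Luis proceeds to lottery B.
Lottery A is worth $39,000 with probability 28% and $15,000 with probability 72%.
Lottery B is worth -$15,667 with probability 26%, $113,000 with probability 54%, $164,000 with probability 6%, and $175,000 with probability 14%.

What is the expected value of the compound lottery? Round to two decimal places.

$74,590.60

EV(A) = 0.28 × 39000 + 0.72 × 15000 = 10920 + 10800 = 21720
EV(B) = 0.26 × (-15667) + 0.54 × 113000 + 0.06 × 164000 + 0.14 × 175000 = -4073.42 + 61020 + 9840 + 24500 = 91286.58
Overall = 0.24 × 21720 + 0.76 × 91286.58 = 5212.8 + 69377.8008 = 74590.6008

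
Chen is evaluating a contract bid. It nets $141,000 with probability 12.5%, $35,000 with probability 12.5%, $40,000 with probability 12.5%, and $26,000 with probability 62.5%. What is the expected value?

$43,250

EV = 0.125 × 141000 + 0.125 × 35000 + 0.125 × 40000 + 0.625 × 26000 = 17625 + 4375 + 5000 + 16250 = 43250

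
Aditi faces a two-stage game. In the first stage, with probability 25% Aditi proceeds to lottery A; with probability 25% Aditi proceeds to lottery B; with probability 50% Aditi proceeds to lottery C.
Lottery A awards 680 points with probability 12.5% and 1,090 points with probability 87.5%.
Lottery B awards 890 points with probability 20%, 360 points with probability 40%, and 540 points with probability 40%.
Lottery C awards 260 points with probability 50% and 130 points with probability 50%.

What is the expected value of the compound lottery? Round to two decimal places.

491.69 points

EV(A) = 0.125 × 680 + 0.875 × 1090 = 85 + 953.75 = 1038.75
EV(B) = 0.2 × 890 + 0.4 × 360 + 0.4 × 540 = 178 + 144 + 216 = 538
EV(C) = 0.5 × 260 + 0.5 × 130 = 130 + 65 = 195
Overall = 0.25 × 1038.75 + 0.25 × 538 + 0.5 × 195 = 259.6875 + 134.5 + 97.5 = 491.6875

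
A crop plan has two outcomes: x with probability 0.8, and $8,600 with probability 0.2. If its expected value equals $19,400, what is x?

x = $22,100

0.8·x + 0.2·8600 = 19400
0.8·x = 19400 − 1720 = 17680
x = 17680 / 0.8 = 22100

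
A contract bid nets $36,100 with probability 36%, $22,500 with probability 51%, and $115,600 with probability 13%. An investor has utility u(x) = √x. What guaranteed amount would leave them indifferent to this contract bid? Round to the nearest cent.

$35,758.81

E[u] = 0.36·√36100 + 0.51·√22500 + 0.13·√115600 = 0.36·190 + 0.51·150 + 0.13·340 = 189.1
CE = (189.1)² = 35758.81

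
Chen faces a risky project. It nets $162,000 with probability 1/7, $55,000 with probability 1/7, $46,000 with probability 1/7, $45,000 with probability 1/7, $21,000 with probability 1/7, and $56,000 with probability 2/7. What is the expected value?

$63,000

EV = 1/7 × 162000 + 1/7 × 55000 + 1/7 × 46000 + 1/7 × 45000 + 1/7 × 21000 + 2/7 × 56000 = 23142.8571 + 7857.1429 + 6571.4286 + 6428.5714 + 3000 + 16000 = 63000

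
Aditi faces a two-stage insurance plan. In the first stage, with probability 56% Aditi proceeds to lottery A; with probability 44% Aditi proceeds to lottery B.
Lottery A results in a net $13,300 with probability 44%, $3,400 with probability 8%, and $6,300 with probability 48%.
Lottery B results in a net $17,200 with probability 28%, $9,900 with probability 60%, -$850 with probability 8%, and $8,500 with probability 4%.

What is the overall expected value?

$9,975.20

EV(A) = 0.44 × 13300 + 0.08 × 3400 + 0.48 × 6300 = 5852 + 272 + 3024 = 9148
EV(B) = 0.28 × 17200 + 0.6 × 9900 + 0.08 × (-850) + 0.04 × 8500 = 4816 + 5940 − 68 + 340 = 11028
Overall = 0.56 × 9148 + 0.44 × 11028 = 5122.88 + 4852.32 = 9975.2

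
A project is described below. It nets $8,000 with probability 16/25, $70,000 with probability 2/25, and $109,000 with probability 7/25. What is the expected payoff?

EV = 16/25 × 8000 + 2/25 × 70000 + 7/25 × 109000 = 5120 + 5600 + 30520 = 41240

$41,240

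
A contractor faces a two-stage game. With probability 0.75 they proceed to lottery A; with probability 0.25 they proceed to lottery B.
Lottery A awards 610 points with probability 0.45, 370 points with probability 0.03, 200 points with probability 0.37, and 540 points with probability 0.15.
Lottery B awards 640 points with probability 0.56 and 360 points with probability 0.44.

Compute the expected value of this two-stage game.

EV(A) = 0.45 × 610 + 0.03 × 370 + 0.37 × 200 + 0.15 × 540 = 274.5 + 11.1 + 74 + 81 = 440.6
EV(B) = 0.56 × 640 + 0.44 × 360 = 358.4 + 158.4 = 516.8
Overall = 0.75 × 440.6 + 0.25 × 516.8 = 330.45 + 129.2 = 459.65

459.65 points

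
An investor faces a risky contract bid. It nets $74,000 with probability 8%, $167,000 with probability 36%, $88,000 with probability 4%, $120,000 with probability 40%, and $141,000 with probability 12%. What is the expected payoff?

EV = 0.08 × 74000 + 0.36 × 167000 + 0.04 × 88000 + 0.4 × 120000 + 0.12 × 141000 = 5920 + 60120 + 3520 + 48000 + 16920 = 134480

$134,480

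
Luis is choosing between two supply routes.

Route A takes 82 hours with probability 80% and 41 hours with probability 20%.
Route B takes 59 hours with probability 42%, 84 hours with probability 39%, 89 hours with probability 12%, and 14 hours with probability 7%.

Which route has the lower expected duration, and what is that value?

Route A = 0.8 × 82 + 0.2 × 41 = 65.6 + 8.2 = 73.8
Route B = 0.42 × 59 + 0.39 × 84 + 0.12 × 89 + 0.07 × 14 = 24.78 + 32.76 + 10.68 + 0.98 = 69.2

Route B (69.2 hours)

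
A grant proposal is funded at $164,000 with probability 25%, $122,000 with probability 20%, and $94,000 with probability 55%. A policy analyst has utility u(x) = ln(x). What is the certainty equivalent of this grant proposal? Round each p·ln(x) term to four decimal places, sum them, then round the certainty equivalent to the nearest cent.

E[u] = 0.25·ln(164000) + 0.2·ln(122000) + 0.55·ln(94000) = 3.0019 + 2.3424 + 6.2981 = 11.6424
CE = e^11.6424 ≈ 113823.01

$113,823.01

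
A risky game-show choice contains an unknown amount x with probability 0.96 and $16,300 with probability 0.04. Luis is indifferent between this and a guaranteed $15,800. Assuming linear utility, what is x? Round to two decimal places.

0.96·x + 0.04·16300 = 15800
0.96·x = 15800 − 652 = 15148
x = 15148 / 0.96 = 15779.1667

x = $15,779.17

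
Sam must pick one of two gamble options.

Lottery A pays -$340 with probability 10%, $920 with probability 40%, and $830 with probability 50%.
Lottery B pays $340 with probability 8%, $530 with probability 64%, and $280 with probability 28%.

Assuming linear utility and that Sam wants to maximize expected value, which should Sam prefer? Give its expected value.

Lottery A = 0.1 × (-340) + 0.4 × 920 + 0.5 × 830 = -34 + 368 + 415 = 749
Lottery B = 0.08 × 340 + 0.64 × 530 + 0.28 × 280 = 27.2 + 339.2 + 78.4 = 444.8

Lottery A ($749)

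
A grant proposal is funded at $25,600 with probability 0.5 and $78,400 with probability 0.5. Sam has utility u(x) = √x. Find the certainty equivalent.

$48,400

E[u] = 0.5·√25600 + 0.5·√78400 = 0.5·160 + 0.5·280 = 220
CE = (220)² = 48400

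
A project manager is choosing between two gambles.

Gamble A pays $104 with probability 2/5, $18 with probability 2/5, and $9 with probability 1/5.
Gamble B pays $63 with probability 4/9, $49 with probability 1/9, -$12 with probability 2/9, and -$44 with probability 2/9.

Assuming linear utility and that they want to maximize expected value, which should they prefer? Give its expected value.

Gamble A = 2/5 × 104 + 2/5 × 18 + 1/5 × 9 = 41.6 + 7.2 + 1.8 = 50.6
Gamble B = 4/9 × 63 + 1/9 × 49 + 2/9 × (-12) + 2/9 × (-44) = 28 + 5.4444 − 2.6667 − 9.7778 = 21

Gamble A ($50.60)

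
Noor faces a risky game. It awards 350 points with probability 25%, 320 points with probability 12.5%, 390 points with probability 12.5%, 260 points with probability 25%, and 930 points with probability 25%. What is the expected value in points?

473.75 points

EV = 0.25 × 350 + 0.125 × 320 + 0.125 × 390 + 0.25 × 260 + 0.25 × 930 = 87.5 + 40 + 48.75 + 65 + 232.5 = 473.75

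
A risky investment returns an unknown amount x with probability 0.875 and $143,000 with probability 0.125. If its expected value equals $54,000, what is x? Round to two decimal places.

x = $41,285.71

0.875·x + 0.125·143000 = 54000
0.875·x = 54000 − 17875 = 36125
x = 36125 / 0.875 = 41285.7143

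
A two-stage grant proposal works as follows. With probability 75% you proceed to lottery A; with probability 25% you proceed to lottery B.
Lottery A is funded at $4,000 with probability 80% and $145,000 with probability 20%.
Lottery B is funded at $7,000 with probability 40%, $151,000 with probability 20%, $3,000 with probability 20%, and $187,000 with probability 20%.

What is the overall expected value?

EV(A) = 0.8 × 4000 + 0.2 × 145000 = 3200 + 29000 = 32200
EV(B) = 0.4 × 7000 + 0.2 × 151000 + 0.2 × 3000 + 0.2 × 187000 = 2800 + 30200 + 600 + 37400 = 71000
Overall = 0.75 × 32200 + 0.25 × 71000 = 24150 + 17750 = 41900

$41,900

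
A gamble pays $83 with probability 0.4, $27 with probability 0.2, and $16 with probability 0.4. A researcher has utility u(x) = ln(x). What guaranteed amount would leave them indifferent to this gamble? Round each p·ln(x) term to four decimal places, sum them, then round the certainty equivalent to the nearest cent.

$34.32

E[u] = 0.4·ln(83) + 0.2·ln(27) + 0.4·ln(16) = 1.7675 + 0.6592 + 1.1090 = 3.5357
CE = e^3.5357 ≈ 34.32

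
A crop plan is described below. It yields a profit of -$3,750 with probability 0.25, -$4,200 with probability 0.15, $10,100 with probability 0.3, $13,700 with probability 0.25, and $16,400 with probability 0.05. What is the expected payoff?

EV = 0.25 × (-3750) + 0.15 × (-4200) + 0.3 × 10100 + 0.25 × 13700 + 0.05 × 16400 = -937.5 − 630 + 3030 + 3425 + 820 = 5707.5

$5,707.50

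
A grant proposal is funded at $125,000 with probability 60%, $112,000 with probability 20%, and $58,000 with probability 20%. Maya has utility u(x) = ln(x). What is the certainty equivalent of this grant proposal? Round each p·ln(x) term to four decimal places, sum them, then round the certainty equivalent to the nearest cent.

E[u] = 0.6·ln(125000) + 0.2·ln(112000) + 0.2·ln(58000) = 7.0416 + 2.3253 + 2.1936 = 11.5605
CE = e^11.5605 ≈ 104872.44

$104,872.44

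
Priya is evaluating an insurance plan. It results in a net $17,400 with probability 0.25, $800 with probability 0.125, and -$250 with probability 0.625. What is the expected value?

$4,293.75

EV = 0.25 × 17400 + 0.125 × 800 + 0.625 × (-250) = 4350 + 100 − 156.25 = 4293.75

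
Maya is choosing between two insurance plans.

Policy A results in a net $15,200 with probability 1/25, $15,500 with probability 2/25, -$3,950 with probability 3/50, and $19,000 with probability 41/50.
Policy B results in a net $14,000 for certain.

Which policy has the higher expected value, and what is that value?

Policy A = 1/25 × 15200 + 2/25 × 15500 + 3/50 × (-3950) + 41/50 × 19000 = 608 + 1240 − 237 + 15580 = 17191
Policy B: 14000 (certain)

Policy A ($17,191)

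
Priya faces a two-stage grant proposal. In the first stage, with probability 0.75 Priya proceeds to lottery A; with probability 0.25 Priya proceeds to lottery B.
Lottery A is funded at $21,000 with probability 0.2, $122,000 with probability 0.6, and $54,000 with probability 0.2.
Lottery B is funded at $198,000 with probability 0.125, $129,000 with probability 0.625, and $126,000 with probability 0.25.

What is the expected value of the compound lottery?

$100,368.75

EV(A) = 0.2 × 21000 + 0.6 × 122000 + 0.2 × 54000 = 4200 + 73200 + 10800 = 88200
EV(B) = 0.125 × 198000 + 0.625 × 129000 + 0.25 × 126000 = 24750 + 80625 + 31500 = 136875
Overall = 0.75 × 88200 + 0.25 × 136875 = 66150 + 34218.75 = 100368.75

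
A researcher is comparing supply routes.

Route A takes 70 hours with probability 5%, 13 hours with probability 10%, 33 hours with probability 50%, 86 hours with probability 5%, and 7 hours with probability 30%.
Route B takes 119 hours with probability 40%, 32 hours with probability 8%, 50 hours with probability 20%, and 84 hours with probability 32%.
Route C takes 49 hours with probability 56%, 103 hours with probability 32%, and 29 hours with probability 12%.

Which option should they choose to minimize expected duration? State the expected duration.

Route A (27.7 hours)

Route A = 0.05 × 70 + 0.1 × 13 + 0.5 × 33 + 0.05 × 86 + 0.3 × 7 = 3.5 + 1.3 + 16.5 + 4.3 + 2.1 = 27.7
Route B = 0.4 × 119 + 0.08 × 32 + 0.2 × 50 + 0.32 × 84 = 47.6 + 2.56 + 10 + 26.88 = 87.04
Route C = 0.56 × 49 + 0.32 × 103 + 0.12 × 29 = 27.44 + 32.96 + 3.48 = 63.88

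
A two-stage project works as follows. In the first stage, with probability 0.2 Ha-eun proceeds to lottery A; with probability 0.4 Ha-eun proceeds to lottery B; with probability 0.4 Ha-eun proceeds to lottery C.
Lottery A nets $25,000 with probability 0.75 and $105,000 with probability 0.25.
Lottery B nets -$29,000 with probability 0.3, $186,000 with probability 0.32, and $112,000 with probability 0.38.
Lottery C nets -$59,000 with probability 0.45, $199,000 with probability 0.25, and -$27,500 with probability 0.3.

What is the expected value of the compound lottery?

$52,332

EV(A) = 0.75 × 25000 + 0.25 × 105000 = 18750 + 26250 = 45000
EV(B) = 0.3 × (-29000) + 0.32 × 186000 + 0.38 × 112000 = -8700 + 59520 + 42560 = 93380
EV(C) = 0.45 × (-59000) + 0.25 × 199000 + 0.3 × (-27500) = -26550 + 49750 − 8250 = 14950
Overall = 0.2 × 45000 + 0.4 × 93380 + 0.4 × 14950 = 9000 + 37352 + 5980 = 52332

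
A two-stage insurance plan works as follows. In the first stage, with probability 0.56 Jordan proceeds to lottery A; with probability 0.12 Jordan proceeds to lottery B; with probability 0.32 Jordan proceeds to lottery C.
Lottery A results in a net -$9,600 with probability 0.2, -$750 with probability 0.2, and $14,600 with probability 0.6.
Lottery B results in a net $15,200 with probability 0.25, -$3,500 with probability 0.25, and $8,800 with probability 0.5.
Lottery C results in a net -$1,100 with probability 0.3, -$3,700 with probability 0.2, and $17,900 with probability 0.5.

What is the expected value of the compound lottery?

EV(A) = 0.2 × (-9600) + 0.2 × (-750) + 0.6 × 14600 = -1920 − 150 + 8760 = 6690
EV(B) = 0.25 × 15200 + 0.25 × (-3500) + 0.5 × 8800 = 3800 − 875 + 4400 = 7325
EV(C) = 0.3 × (-1100) + 0.2 × (-3700) + 0.5 × 17900 = -330 − 740 + 8950 = 7880
Overall = 0.56 × 6690 + 0.12 × 7325 + 0.32 × 7880 = 3746.4 + 879 + 2521.6 = 7147

$7,147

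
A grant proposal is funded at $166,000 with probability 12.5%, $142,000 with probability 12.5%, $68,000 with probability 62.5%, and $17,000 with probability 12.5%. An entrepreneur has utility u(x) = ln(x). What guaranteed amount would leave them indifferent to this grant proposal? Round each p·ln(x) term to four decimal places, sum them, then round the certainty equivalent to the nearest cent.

$70,087.52

E[u] = 0.125·ln(166000) + 0.125·ln(142000) + 0.625·ln(68000) + 0.125·ln(17000) = 1.5025 + 1.4829 + 6.9545 + 1.2176 = 11.1575
CE = e^11.1575 ≈ 70087.52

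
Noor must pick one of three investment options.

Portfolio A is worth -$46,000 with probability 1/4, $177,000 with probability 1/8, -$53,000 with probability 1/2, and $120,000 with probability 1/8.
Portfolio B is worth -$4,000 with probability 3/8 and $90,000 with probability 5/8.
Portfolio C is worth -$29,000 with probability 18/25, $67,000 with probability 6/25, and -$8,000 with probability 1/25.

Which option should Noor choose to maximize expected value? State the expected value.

Portfolio B ($54,750)

Portfolio A = 1/4 × (-46000) + 1/8 × 177000 + 1/2 × (-53000) + 1/8 × 120000 = -11500 + 22125 − 26500 + 15000 = -875
Portfolio B = 3/8 × (-4000) + 5/8 × 90000 = -1500 + 56250 = 54750
Portfolio C = 18/25 × (-29000) + 6/25 × 67000 + 1/25 × (-8000) = -20880 + 16080 − 320 = -5120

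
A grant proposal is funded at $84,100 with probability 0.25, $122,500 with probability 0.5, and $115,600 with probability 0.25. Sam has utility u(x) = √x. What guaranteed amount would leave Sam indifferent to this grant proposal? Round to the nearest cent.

E[u] = 0.25·√84100 + 0.5·√122500 + 0.25·√115600 = 0.25·290 + 0.5·350 + 0.25·340 = 332.5
CE = (332.5)² = 110556.25

$110,556.25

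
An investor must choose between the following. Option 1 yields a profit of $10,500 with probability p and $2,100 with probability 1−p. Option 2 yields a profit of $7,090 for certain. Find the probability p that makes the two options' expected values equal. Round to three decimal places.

p·10500 + (1−p)·2100 = 7090
8400p + 2100 = 7090
p = (7090 − 2100) / 8400

p = 0.594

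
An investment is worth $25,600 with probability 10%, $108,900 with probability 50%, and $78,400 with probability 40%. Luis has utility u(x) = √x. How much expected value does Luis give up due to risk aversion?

$2,521

E[u] = 0.1·√25600 + 0.5·√108900 + 0.4·√78400 = 0.1·160 + 0.5·330 + 0.4·280 = 293
CE = (293)² = 85849
Risk premium = EV − CE = 88370 − 85849 = 2521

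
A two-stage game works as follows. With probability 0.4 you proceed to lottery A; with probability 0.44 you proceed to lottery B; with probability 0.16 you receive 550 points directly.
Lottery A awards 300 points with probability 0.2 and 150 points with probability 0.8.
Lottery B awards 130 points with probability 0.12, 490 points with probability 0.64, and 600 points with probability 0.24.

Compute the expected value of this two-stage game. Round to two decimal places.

368.21 points

EV(A) = 0.2 × 300 + 0.8 × 150 = 60 + 120 = 180
EV(B) = 0.12 × 130 + 0.64 × 490 + 0.24 × 600 = 15.6 + 313.6 + 144 = 473.2
Branch C: 550 (certain)
Overall = 0.4 × 180 + 0.44 × 473.2 + 0.16 × 550 = 72 + 208.208 + 88 = 368.208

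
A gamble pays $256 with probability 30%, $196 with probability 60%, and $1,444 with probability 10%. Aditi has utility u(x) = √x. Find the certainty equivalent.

$289

E[u] = 0.3·√256 + 0.6·√196 + 0.1·√1444 = 0.3·16 + 0.6·14 + 0.1·38 = 17
CE = (17)² = 289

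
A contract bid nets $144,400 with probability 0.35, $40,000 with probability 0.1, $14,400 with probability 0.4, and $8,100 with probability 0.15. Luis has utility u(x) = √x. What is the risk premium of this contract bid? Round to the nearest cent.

$15,504.75

E[u] = 0.35·√144400 + 0.1·√40000 + 0.4·√14400 + 0.15·√8100 = 0.35·380 + 0.1·200 + 0.4·120 + 0.15·90 = 214.5
CE = (214.5)² = 46010.25
Risk premium = EV − CE = 61515 − 46010.25 = 15504.75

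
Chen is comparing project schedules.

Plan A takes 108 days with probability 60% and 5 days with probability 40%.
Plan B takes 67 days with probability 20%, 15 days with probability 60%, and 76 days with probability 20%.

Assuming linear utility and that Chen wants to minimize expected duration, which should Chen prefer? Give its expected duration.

Plan A = 0.6 × 108 + 0.4 × 5 = 64.8 + 2 = 66.8
Plan B = 0.2 × 67 + 0.6 × 15 + 0.2 × 76 = 13.4 + 9 + 15.2 = 37.6

Plan B (37.6 days)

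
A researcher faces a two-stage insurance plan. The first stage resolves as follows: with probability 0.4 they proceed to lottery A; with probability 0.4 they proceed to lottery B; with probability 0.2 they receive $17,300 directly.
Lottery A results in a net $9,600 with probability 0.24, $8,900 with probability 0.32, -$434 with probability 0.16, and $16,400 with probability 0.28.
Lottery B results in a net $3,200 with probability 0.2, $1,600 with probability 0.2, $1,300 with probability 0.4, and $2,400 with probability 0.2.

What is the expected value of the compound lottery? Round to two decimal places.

$8,113.82

EV(A) = 0.24 × 9600 + 0.32 × 8900 + 0.16 × (-434) + 0.28 × 16400 = 2304 + 2848 − 69.44 + 4592 = 9674.56
EV(B) = 0.2 × 3200 + 0.2 × 1600 + 0.4 × 1300 + 0.2 × 2400 = 640 + 320 + 520 + 480 = 1960
Branch C: 17300 (certain)
Overall = 0.4 × 9674.56 + 0.4 × 1960 + 0.2 × 17300 = 3869.824 + 784 + 3460 = 8113.824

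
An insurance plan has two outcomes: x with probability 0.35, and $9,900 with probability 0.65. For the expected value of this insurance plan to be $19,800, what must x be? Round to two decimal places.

x = $38,185.71

0.35·x + 0.65·9900 = 19800
0.35·x = 19800 − 6435 = 13365
x = 13365 / 0.35 = 38185.7143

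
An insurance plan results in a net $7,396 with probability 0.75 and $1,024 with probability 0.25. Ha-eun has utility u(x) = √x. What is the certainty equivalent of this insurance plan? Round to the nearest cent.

E[u] = 0.75·√7396 + 0.25·√1024 = 0.75·86 + 0.25·32 = 72.5
CE = (72.5)² = 5256.25

$5,256.25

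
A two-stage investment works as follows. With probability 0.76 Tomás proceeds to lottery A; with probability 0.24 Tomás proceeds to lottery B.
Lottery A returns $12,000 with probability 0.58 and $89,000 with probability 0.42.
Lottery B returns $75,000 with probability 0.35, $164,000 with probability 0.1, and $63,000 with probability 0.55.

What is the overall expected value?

EV(A) = 0.58 × 12000 + 0.42 × 89000 = 6960 + 37380 = 44340
EV(B) = 0.35 × 75000 + 0.1 × 164000 + 0.55 × 63000 = 26250 + 16400 + 34650 = 77300
Overall = 0.76 × 44340 + 0.24 × 77300 = 33698.4 + 18552 = 52250.4

$52,250.40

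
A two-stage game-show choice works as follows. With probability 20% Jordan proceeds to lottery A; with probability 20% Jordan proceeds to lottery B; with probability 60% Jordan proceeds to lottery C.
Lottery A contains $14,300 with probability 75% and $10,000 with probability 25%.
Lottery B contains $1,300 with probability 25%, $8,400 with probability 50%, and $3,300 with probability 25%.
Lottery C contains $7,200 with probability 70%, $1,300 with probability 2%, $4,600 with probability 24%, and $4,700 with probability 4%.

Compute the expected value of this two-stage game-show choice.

EV(A) = 0.75 × 14300 + 0.25 × 10000 = 10725 + 2500 = 13225
EV(B) = 0.25 × 1300 + 0.5 × 8400 + 0.25 × 3300 = 325 + 4200 + 825 = 5350
EV(C) = 0.7 × 7200 + 0.02 × 1300 + 0.24 × 4600 + 0.04 × 4700 = 5040 + 26 + 1104 + 188 = 6358
Overall = 0.2 × 13225 + 0.2 × 5350 + 0.6 × 6358 = 2645 + 1070 + 3814.8 = 7529.8

$7,529.80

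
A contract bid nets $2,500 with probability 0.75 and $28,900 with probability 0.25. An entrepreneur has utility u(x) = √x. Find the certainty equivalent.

E[u] = 0.75·√2500 + 0.25·√28900 = 0.75·50 + 0.25·170 = 80
CE = (80)² = 6400

$6,400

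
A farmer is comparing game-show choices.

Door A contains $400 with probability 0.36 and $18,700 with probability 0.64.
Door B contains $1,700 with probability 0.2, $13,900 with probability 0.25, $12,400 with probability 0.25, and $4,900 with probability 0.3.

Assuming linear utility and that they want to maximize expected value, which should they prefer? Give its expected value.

Door A = 0.36 × 400 + 0.64 × 18700 = 144 + 11968 = 12112
Door B = 0.2 × 1700 + 0.25 × 13900 + 0.25 × 12400 + 0.3 × 4900 = 340 + 3475 + 3100 + 1470 = 8385

Door A ($12,112)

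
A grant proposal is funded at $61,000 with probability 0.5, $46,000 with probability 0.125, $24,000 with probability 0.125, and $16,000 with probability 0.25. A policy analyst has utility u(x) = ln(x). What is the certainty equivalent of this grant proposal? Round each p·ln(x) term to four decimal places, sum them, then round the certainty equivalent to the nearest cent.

E[u] = 0.5·ln(61000) + 0.125·ln(46000) + 0.125·ln(24000) + 0.25·ln(16000) = 5.5093 + 1.3420 + 1.2607 + 2.4201 = 10.5321
CE = e^10.5321 ≈ 37500.14

$37,500.14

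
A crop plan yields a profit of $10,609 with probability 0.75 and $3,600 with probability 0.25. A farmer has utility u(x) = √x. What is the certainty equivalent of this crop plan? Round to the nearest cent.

$8,510.06

E[u] = 0.75·√10609 + 0.25·√3600 = 0.75·103 + 0.25·60 = 92.25
CE = (92.25)² = 8510.0625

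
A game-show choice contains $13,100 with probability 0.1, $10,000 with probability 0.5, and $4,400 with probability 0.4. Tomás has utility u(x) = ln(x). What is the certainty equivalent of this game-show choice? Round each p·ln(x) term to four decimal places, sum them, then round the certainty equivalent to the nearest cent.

E[u] = 0.1·ln(13100) + 0.5·ln(10000) + 0.4·ln(4400) = 0.9480 + 4.6052 + 3.3557 = 8.9089
CE = e^8.9089 ≈ 7397.52

$7,397.52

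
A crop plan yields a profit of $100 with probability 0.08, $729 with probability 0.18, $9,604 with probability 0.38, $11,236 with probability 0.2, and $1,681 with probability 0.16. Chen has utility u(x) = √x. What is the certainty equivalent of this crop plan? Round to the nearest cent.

E[u] = 0.08·√100 + 0.18·√729 + 0.38·√9604 + 0.2·√11236 + 0.16·√1681 = 0.08·10 + 0.18·27 + 0.38·98 + 0.2·106 + 0.16·41 = 70.66
CE = (70.66)² = 4992.8356

$4,992.84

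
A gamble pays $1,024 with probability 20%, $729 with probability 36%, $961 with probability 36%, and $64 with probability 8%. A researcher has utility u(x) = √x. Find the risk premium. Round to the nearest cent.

$38.79

E[u] = 0.2·√1024 + 0.36·√729 + 0.36·√961 + 0.08·√64 = 0.2·32 + 0.36·27 + 0.36·31 + 0.08·8 = 27.92
CE = (27.92)² = 779.5264
Risk premium = EV − CE = 818.32 − 779.5264 = 38.7936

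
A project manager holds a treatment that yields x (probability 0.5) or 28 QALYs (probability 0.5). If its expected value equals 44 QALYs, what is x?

x = 60 QALYs

0.5·x + 0.5·28 = 44
0.5·x = 44 − 14 = 30
x = 30 / 0.5 = 60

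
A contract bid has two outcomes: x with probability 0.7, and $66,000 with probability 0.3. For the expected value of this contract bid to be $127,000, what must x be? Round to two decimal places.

0.7·x + 0.3·66000 = 127000
0.7·x = 127000 − 19800 = 107200
x = 107200 / 0.7 = 153142.8571

x = $153,142.86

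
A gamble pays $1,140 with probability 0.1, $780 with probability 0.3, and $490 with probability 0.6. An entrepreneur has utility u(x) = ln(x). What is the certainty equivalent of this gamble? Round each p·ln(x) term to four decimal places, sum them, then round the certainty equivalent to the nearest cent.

$612.96

E[u] = 0.1·ln(1140) + 0.3·ln(780) + 0.6·ln(490) = 0.7039 + 1.9978 + 3.7166 = 6.4183
CE = e^6.4183 ≈ 612.96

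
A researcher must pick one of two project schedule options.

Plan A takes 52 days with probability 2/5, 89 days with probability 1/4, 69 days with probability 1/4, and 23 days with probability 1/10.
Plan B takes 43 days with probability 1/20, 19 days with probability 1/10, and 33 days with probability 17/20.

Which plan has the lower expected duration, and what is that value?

Plan A = 2/5 × 52 + 1/4 × 89 + 1/4 × 69 + 1/10 × 23 = 20.8 + 22.25 + 17.25 + 2.3 = 62.6
Plan B = 1/20 × 43 + 1/10 × 19 + 17/20 × 33 = 2.15 + 1.9 + 28.05 = 32.1

Plan B (32.1 days)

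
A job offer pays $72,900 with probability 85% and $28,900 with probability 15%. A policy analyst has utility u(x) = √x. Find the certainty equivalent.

$65,025

E[u] = 0.85·√72900 + 0.15·√28900 = 0.85·270 + 0.15·170 = 255
CE = (255)² = 65025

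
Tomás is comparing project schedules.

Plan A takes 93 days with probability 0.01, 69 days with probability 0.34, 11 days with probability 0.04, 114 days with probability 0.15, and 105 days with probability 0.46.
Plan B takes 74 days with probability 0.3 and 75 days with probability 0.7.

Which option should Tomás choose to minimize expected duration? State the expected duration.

Plan A = 0.01 × 93 + 0.34 × 69 + 0.04 × 11 + 0.15 × 114 + 0.46 × 105 = 0.93 + 23.46 + 0.44 + 17.1 + 48.3 = 90.23
Plan B = 0.3 × 74 + 0.7 × 75 = 22.2 + 52.5 = 74.7

Plan B (74.7 days)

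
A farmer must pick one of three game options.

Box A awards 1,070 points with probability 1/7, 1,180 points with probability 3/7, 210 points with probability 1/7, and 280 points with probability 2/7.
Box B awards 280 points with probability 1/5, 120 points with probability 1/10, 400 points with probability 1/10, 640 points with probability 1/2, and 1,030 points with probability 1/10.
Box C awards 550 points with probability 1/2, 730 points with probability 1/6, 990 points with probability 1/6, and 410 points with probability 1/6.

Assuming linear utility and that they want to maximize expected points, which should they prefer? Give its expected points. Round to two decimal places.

Box A = 1/7 × 1070 + 3/7 × 1180 + 1/7 × 210 + 2/7 × 280 = 152.8571 + 505.7143 + 30 + 80 = 768.5714
Box B = 1/5 × 280 + 1/10 × 120 + 1/10 × 400 + 1/2 × 640 + 1/10 × 1030 = 56 + 12 + 40 + 320 + 103 = 531
Box C = 1/2 × 550 + 1/6 × 730 + 1/6 × 990 + 1/6 × 410 = 275 + 121.6667 + 165 + 68.3333 = 630

Box A (768.57 points)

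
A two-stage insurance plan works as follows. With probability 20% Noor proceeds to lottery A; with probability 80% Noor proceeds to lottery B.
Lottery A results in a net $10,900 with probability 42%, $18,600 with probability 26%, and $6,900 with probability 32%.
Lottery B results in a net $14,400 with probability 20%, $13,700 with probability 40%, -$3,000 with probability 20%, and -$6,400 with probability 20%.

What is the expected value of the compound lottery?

$7,508.40

EV(A) = 0.42 × 10900 + 0.26 × 18600 + 0.32 × 6900 = 4578 + 4836 + 2208 = 11622
EV(B) = 0.2 × 14400 + 0.4 × 13700 + 0.2 × (-3000) + 0.2 × (-6400) = 2880 + 5480 − 600 − 1280 = 6480
Overall = 0.2 × 11622 + 0.8 × 6480 = 2324.4 + 5184 = 7508.4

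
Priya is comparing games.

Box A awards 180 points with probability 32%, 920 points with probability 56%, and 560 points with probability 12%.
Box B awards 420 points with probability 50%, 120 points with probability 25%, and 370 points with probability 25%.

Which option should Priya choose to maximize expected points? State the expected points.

Box A (640 points)

Box A = 0.32 × 180 + 0.56 × 920 + 0.12 × 560 = 57.6 + 515.2 + 67.2 = 640
Box B = 0.5 × 420 + 0.25 × 120 + 0.25 × 370 = 210 + 30 + 92.5 = 332.5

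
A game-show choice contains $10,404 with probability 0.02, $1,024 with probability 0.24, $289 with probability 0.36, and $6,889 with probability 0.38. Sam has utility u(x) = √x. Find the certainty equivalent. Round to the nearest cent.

$2,244.86

E[u] = 0.02·√10404 + 0.24·√1024 + 0.36·√289 + 0.38·√6889 = 0.02·102 + 0.24·32 + 0.36·17 + 0.38·83 = 47.38
CE = (47.38)² = 2244.8644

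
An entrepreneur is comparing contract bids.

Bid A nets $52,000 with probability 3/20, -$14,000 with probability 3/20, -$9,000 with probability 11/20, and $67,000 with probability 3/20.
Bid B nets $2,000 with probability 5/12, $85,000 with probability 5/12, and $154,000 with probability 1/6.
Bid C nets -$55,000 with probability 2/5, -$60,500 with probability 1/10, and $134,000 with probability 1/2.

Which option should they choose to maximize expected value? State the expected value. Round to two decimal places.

Bid B ($61,916.67)

Bid A = 3/20 × 52000 + 3/20 × (-14000) + 11/20 × (-9000) + 3/20 × 67000 = 7800 − 2100 − 4950 + 10050 = 10800
Bid B = 5/12 × 2000 + 5/12 × 85000 + 1/6 × 154000 = 833.3333 + 35416.6667 + 25666.6667 = 61916.6667
Bid C = 2/5 × (-55000) + 1/10 × (-60500) + 1/2 × 134000 = -22000 − 6050 + 67000 = 38950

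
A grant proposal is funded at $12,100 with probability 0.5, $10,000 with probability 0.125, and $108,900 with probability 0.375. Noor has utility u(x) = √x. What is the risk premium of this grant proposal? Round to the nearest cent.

$11,560.94

E[u] = 0.5·√12100 + 0.125·√10000 + 0.375·√108900 = 0.5·110 + 0.125·100 + 0.375·330 = 191.25
CE = (191.25)² = 36576.5625
Risk premium = EV − CE = 48137.5 − 36576.5625 = 11560.9375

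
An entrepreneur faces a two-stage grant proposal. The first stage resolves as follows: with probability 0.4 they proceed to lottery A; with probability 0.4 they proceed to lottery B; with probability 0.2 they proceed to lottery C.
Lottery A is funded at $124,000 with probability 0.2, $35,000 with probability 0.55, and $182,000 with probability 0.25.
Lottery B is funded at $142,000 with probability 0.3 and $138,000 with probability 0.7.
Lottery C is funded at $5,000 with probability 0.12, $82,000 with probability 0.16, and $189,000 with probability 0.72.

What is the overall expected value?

$121,460

EV(A) = 0.2 × 124000 + 0.55 × 35000 + 0.25 × 182000 = 24800 + 19250 + 45500 = 89550
EV(B) = 0.3 × 142000 + 0.7 × 138000 = 42600 + 96600 = 139200
EV(C) = 0.12 × 5000 + 0.16 × 82000 + 0.72 × 189000 = 600 + 13120 + 136080 = 149800
Overall = 0.4 × 89550 + 0.4 × 139200 + 0.2 × 149800 = 35820 + 55680 + 29960 = 121460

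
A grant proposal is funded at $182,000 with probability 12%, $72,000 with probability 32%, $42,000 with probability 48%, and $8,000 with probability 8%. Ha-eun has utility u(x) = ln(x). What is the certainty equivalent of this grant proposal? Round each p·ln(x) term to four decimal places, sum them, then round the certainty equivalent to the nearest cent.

E[u] = 0.12·ln(182000) + 0.32·ln(72000) + 0.48·ln(42000) + 0.08·ln(8000) = 1.4534 + 3.5790 + 5.1098 + 0.7190 = 10.8612
CE = e^10.8612 ≈ 52114.58

$52,114.58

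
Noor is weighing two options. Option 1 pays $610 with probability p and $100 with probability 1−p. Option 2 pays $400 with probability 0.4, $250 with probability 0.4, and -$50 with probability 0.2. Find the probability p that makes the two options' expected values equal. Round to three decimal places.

EV(Option 2) = 0.4 × 400 + 0.4 × 250 + 0.2 × (-50) = 160 + 100 − 10 = 250
p·610 + (1−p)·100 = 250
510p + 100 = 250
p = (250 − 100) / 510

p = 0.294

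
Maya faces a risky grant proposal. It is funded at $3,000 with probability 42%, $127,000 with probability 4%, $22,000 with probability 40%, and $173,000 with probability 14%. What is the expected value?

$39,360

EV = 0.42 × 3000 + 0.04 × 127000 + 0.4 × 22000 + 0.14 × 173000 = 1260 + 5080 + 8800 + 24220 = 39360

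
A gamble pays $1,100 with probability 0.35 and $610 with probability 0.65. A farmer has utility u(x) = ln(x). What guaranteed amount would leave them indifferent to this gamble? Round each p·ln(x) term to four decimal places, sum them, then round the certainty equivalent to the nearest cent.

E[u] = 0.35·ln(1100) + 0.65·ln(610) = 2.4511 + 4.1687 = 6.6198
CE = e^6.6198 ≈ 749.80

$749.80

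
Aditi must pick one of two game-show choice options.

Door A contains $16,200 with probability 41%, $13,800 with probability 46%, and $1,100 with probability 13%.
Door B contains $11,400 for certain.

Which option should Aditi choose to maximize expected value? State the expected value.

Door A = 0.41 × 16200 + 0.46 × 13800 + 0.13 × 1100 = 6642 + 6348 + 143 = 13133
Door B: 11400 (certain)

Door A ($13,133)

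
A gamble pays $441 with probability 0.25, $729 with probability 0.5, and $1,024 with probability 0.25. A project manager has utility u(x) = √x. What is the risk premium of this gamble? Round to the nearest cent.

E[u] = 0.25·√441 + 0.5·√729 + 0.25·√1024 = 0.25·21 + 0.5·27 + 0.25·32 = 26.75
CE = (26.75)² = 715.5625
Risk premium = EV − CE = 730.75 − 715.5625 = 15.1875

$15.19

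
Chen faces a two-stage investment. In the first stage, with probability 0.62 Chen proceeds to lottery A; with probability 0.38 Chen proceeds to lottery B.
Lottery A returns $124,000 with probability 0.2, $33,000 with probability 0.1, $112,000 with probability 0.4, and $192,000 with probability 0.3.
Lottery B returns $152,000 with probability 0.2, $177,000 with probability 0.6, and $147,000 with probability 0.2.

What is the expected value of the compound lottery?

$143,990

EV(A) = 0.2 × 124000 + 0.1 × 33000 + 0.4 × 112000 + 0.3 × 192000 = 24800 + 3300 + 44800 + 57600 = 130500
EV(B) = 0.2 × 152000 + 0.6 × 177000 + 0.2 × 147000 = 30400 + 106200 + 29400 = 166000
Overall = 0.62 × 130500 + 0.38 × 166000 = 80910 + 63080 = 143990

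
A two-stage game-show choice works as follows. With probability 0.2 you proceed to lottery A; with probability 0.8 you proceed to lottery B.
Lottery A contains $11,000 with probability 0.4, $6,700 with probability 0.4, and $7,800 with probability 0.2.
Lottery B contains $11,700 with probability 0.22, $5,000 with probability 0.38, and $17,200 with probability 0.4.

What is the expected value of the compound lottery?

EV(A) = 0.4 × 11000 + 0.4 × 6700 + 0.2 × 7800 = 4400 + 2680 + 1560 = 8640
EV(B) = 0.22 × 11700 + 0.38 × 5000 + 0.4 × 17200 = 2574 + 1900 + 6880 = 11354
Overall = 0.2 × 8640 + 0.8 × 11354 = 1728 + 9083.2 = 10811.2

$10,811.20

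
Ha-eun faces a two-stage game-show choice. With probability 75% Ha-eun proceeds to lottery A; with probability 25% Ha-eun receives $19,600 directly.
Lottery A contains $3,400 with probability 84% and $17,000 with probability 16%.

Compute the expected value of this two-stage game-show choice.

$9,082

EV(A) = 0.84 × 3400 + 0.16 × 17000 = 2856 + 2720 = 5576
Branch B: 19600 (certain)
Overall = 0.75 × 5576 + 0.25 × 19600 = 4182 + 4900 = 9082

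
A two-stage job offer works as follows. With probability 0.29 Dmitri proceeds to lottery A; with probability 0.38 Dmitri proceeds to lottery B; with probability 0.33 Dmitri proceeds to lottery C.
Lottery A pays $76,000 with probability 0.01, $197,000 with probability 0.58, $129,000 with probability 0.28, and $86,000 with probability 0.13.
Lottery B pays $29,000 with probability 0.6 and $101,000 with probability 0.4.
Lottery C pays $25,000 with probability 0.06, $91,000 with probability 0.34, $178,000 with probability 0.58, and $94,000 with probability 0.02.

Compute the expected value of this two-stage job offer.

$114,431.60

EV(A) = 0.01 × 76000 + 0.58 × 197000 + 0.28 × 129000 + 0.13 × 86000 = 760 + 114260 + 36120 + 11180 = 162320
EV(B) = 0.6 × 29000 + 0.4 × 101000 = 17400 + 40400 = 57800
EV(C) = 0.06 × 25000 + 0.34 × 91000 + 0.58 × 178000 + 0.02 × 94000 = 1500 + 30940 + 103240 + 1880 = 137560
Overall = 0.29 × 162320 + 0.38 × 57800 + 0.33 × 137560 = 47072.8 + 21964 + 45394.8 = 114431.6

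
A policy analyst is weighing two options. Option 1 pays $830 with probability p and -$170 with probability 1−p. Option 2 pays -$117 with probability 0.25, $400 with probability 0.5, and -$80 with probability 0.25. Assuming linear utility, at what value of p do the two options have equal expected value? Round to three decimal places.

p = 0.321

EV(Option 2) = 0.25 × (-117) + 0.5 × 400 + 0.25 × (-80) = -29.25 + 200 − 20 = 150.75
p·830 + (1−p)·(-170) = 150.75
1000p − 170 = 150.75
p = (150.75 + 170) / 1000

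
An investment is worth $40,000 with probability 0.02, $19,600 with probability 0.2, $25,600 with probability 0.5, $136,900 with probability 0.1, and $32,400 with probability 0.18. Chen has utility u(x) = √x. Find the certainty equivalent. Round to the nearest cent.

E[u] = 0.02·√40000 + 0.2·√19600 + 0.5·√25600 + 0.1·√136900 + 0.18·√32400 = 0.02·200 + 0.2·140 + 0.5·160 + 0.1·370 + 0.18·180 = 181.4
CE = (181.4)² = 32905.96

$32,905.96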